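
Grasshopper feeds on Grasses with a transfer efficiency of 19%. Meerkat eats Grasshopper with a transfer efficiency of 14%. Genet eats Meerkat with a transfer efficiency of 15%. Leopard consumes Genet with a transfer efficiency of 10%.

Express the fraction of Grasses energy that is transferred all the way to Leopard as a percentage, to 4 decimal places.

Product of link efficiencies: 0.19 × 0.14 × 0.15 × 0.1 = 0.000399
As a percentage: 0.000399 × 100 = 0.0399%

0.0399%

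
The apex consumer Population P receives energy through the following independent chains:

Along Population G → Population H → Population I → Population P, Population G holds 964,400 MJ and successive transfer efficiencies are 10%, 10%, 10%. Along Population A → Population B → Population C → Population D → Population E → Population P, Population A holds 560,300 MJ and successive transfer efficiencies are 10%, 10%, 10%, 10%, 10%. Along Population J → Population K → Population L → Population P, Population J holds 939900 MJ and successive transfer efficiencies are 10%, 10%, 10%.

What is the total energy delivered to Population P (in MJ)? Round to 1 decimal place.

1909.9 MJ

Via Population G: 964400 × 0.1 × 0.1 × 0.1 = 964.4 MJ
Via Population A: 560300 × 0.1 × 0.1 × 0.1 × 0.1 × 0.1 = 5.603 MJ
Via Population J: 939900 × 0.1 × 0.1 × 0.1 = 939.9 MJ
Total at Population P: 964.4 + 5.603 + 939.9 = 1909.903 MJ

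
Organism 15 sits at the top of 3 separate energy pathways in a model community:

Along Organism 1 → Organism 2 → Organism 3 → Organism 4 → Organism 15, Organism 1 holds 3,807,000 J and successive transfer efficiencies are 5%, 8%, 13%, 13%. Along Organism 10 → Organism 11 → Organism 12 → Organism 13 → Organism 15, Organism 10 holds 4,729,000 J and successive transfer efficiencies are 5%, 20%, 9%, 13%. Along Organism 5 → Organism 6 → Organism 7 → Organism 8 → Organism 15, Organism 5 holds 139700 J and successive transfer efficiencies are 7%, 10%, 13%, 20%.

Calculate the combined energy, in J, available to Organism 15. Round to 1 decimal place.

836.1 J

Via Organism 1: 3807000 × 0.05 × 0.08 × 0.13 × 0.13 = 257.3532 J
Via Organism 10: 4729000 × 0.05 × 0.2 × 0.09 × 0.13 = 553.293 J
Via Organism 5: 139700 × 0.07 × 0.1 × 0.13 × 0.2 = 25.4254 J
Total at Organism 15: 257.3532 + 553.293 + 25.4254 = 836.0716 J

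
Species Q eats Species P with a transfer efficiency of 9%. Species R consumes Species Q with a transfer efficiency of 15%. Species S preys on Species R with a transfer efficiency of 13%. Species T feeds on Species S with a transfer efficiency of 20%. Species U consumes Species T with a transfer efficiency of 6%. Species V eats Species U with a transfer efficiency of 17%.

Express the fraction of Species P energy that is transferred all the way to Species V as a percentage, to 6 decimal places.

0.000358%

Product of link efficiencies: 0.09 × 0.15 × 0.13 × 0.2 × 0.06 × 0.17 = 0.0000035802
As a percentage: 0.0000035802 × 100 = 0.000358%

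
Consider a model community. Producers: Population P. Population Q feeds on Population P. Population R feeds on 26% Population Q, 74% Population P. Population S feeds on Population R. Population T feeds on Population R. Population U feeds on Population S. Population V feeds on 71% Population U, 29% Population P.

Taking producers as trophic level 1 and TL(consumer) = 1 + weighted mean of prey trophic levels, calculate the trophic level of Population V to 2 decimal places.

Population Q: 1 + 1 = 2
Population R: 1 + (0.26×2 + 0.74×1) = 2.26
Population S: 1 + 2.26 = 3.26
Population T: 1 + 2.26 = 3.26
Population U: 1 + 3.26 = 4.26
Population V: 1 + (0.71×4.26 + 0.29×1) = 4.3146

4.31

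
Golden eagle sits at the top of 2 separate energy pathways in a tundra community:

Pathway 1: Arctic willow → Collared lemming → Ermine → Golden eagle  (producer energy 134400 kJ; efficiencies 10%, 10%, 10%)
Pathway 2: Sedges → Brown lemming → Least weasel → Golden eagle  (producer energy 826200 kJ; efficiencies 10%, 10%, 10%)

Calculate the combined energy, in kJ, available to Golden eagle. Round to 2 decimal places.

960.60 kJ

Pathway 1: 134400 × 0.1 × 0.1 × 0.1 = 134.4 kJ
Pathway 2: 826200 × 0.1 × 0.1 × 0.1 = 826.2 kJ
Total at Golden eagle: 134.4 + 826.2 = 960.6 kJ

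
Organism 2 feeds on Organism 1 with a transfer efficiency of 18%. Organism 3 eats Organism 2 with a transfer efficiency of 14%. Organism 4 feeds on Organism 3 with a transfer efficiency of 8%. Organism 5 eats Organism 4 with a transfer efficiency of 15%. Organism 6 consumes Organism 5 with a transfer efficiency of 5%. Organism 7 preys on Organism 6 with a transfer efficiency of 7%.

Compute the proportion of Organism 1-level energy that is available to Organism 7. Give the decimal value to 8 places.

0.00000106

Product of link efficiencies: 0.18 × 0.14 × 0.08 × 0.15 × 0.05 × 0.07 = 0.0000010584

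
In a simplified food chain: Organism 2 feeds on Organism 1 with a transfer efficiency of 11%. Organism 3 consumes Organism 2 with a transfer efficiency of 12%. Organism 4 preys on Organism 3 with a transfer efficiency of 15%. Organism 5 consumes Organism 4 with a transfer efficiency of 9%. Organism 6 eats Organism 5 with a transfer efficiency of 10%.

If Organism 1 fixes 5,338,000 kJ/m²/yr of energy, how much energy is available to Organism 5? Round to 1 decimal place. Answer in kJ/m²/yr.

951.2 kJ/m²/yr

Organism 2: 5338000 × 0.11 = 587180 kJ/m²/yr
Organism 3: 587180 × 0.12 = 70461.6 kJ/m²/yr
Organism 4: 70461.6 × 0.15 = 10569.24 kJ/m²/yr
Organism 5: 10569.24 × 0.09 = 951.2316 kJ/m²/yr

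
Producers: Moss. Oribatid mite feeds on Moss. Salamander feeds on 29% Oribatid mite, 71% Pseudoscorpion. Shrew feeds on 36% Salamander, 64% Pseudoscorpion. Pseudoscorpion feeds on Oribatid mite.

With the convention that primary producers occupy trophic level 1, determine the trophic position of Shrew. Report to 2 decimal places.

Oribatid mite: 1 + 1 = 2
Pseudoscorpion: 1 + 2 = 3
Salamander: 1 + (0.29×2 + 0.71×3) = 3.71
Shrew: 1 + (0.36×3.71 + 0.64×3) = 4.2556

4.26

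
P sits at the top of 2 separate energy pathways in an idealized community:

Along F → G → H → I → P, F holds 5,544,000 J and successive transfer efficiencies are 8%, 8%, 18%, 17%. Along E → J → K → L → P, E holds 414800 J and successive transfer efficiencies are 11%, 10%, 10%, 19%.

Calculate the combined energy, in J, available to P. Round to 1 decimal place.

Via F: 5544000 × 0.08 × 0.08 × 0.18 × 0.17 = 1085.73696 J
Via E: 414800 × 0.11 × 0.1 × 0.1 × 0.19 = 86.6932 J
Total at P: 1085.73696 + 86.6932 = 1172.43016 J

1172.4 J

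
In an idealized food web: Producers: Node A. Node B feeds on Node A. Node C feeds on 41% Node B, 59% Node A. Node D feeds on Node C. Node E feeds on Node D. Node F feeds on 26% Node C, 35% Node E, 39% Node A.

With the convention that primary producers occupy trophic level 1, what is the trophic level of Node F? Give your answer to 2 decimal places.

3.56

Node B: 1 + 1 = 2
Node C: 1 + (0.41×2 + 0.59×1) = 2.41
Node D: 1 + 2.41 = 3.41
Node E: 1 + 3.41 = 4.41
Node F: 1 + (0.26×2.41 + 0.35×4.41 + 0.39×1) = 3.5601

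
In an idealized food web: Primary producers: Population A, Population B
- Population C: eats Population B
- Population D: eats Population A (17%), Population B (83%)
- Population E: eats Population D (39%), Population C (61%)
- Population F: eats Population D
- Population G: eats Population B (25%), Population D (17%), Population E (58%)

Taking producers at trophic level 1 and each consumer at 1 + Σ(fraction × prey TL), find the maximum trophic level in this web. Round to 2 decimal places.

Population C: 1 + 1 = 2
Population D: 1 + (0.17×1 + 0.83×1) = 2
Population E: 1 + (0.39×2 + 0.61×2) = 3
Population F: 1 + 2 = 3
Population G: 1 + (0.25×1 + 0.17×2 + 0.58×3) = 3.33

3.33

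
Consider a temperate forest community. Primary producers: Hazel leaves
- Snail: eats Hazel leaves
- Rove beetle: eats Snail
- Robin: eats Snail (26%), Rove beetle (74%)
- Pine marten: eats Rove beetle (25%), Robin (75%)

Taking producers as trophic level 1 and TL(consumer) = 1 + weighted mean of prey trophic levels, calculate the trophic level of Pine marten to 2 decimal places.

4.56

Snail: 1 + 1 = 2
Rove beetle: 1 + 2 = 3
Robin: 1 + (0.26×2 + 0.74×3) = 3.74
Pine marten: 1 + (0.25×3 + 0.75×3.74) = 4.555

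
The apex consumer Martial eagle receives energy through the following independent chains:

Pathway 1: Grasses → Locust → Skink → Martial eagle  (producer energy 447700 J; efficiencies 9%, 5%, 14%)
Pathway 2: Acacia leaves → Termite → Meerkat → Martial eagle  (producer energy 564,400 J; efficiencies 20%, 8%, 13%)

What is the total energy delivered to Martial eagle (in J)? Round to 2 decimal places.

1456.00 J

Pathway 1: 447700 × 0.09 × 0.05 × 0.14 = 282.051 J
Pathway 2: 564400 × 0.2 × 0.08 × 0.13 = 1173.952 J
Total at Martial eagle: 282.051 + 1173.952 = 1456.003 J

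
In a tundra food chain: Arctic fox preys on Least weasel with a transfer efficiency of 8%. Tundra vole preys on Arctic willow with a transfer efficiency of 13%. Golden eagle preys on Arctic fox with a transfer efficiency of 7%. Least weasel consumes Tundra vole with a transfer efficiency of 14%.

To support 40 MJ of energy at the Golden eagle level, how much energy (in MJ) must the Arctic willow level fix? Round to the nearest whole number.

Cumulative transfer efficiency: 0.13 × 0.14 × 0.08 × 0.07 = 0.00010192
Arctic willow energy = 40 / 0.00010192 = 392465 MJ

392465 MJ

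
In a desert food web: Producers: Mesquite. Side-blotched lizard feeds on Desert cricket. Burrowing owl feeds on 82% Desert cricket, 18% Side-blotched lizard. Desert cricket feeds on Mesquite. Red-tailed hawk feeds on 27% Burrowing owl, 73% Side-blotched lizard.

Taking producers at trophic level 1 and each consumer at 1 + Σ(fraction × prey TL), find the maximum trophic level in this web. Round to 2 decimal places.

4.05

Desert cricket: 1 + 1 = 2
Side-blotched lizard: 1 + 2 = 3
Burrowing owl: 1 + (0.82×2 + 0.18×3) = 3.18
Red-tailed hawk: 1 + (0.27×3.18 + 0.73×3) = 4.0486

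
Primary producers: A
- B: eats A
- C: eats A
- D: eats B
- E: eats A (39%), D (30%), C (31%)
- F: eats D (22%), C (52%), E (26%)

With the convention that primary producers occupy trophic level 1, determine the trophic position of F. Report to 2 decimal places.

3.46

B: 1 + 1 = 2
C: 1 + 1 = 2
D: 1 + 2 = 3
E: 1 + (0.39×1 + 0.3×3 + 0.31×2) = 2.91
F: 1 + (0.22×3 + 0.52×2 + 0.26×2.91) = 3.4566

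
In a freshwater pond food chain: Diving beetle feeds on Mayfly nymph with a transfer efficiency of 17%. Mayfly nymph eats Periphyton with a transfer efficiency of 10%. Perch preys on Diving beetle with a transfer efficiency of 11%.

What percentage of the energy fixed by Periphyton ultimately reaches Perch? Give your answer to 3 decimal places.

0.187%

Product of link efficiencies: 0.1 × 0.17 × 0.11 = 0.00187
As a percentage: 0.00187 × 100 = 0.187%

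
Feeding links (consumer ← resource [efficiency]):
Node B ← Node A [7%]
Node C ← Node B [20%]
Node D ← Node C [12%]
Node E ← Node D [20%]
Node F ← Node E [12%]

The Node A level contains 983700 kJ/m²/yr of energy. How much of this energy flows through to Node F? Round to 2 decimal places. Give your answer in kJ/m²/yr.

39.66 kJ/m²/yr

Node B: 983700 × 0.07 = 68859 kJ/m²/yr
Node C: 68859 × 0.2 = 13771.8 kJ/m²/yr
Node D: 13771.8 × 0.12 = 1652.616 kJ/m²/yr
Node E: 1652.616 × 0.2 = 330.5232 kJ/m²/yr
Node F: 330.5232 × 0.12 = 39.662784 kJ/m²/yr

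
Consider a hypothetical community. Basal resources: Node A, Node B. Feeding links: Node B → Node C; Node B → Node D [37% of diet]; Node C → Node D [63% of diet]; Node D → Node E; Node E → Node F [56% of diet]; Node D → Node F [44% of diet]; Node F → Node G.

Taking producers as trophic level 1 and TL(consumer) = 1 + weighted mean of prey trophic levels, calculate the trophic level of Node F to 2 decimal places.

Node C: 1 + 1 = 2
Node D: 1 + (0.37×1 + 0.63×2) = 2.63
Node E: 1 + 2.63 = 3.63
Node F: 1 + (0.56×3.63 + 0.44×2.63) = 4.19
Node G: 1 + 4.19 = 5.19

4.19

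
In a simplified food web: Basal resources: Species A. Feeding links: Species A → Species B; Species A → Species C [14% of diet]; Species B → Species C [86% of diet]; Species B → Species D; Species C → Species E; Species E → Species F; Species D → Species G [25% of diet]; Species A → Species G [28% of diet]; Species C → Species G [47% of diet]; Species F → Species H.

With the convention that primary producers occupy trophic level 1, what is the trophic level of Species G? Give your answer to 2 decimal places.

3.37

Species B: 1 + 1 = 2
Species C: 1 + (0.14×1 + 0.86×2) = 2.86
Species D: 1 + 2 = 3
Species E: 1 + 2.86 = 3.86
Species F: 1 + 3.86 = 4.86
Species G: 1 + (0.25×3 + 0.28×1 + 0.47×2.86) = 3.3742
Species H: 1 + 4.86 = 5.86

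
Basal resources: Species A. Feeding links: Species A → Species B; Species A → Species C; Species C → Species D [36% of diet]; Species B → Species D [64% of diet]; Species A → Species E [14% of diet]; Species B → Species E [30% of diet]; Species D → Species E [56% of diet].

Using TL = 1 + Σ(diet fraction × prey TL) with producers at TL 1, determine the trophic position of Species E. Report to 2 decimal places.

3.42

Species B: 1 + 1 = 2
Species C: 1 + 1 = 2
Species D: 1 + (0.36×2 + 0.64×2) = 3
Species E: 1 + (0.14×1 + 0.3×2 + 0.56×3) = 3.42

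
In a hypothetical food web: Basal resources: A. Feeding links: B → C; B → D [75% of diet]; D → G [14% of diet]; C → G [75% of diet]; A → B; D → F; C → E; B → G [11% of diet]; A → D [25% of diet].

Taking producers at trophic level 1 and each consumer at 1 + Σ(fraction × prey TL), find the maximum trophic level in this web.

B: 1 + 1 = 2
C: 1 + 2 = 3
D: 1 + (0.75×2 + 0.25×1) = 2.75
E: 1 + 3 = 4
F: 1 + 2.75 = 3.75
G: 1 + (0.14×2.75 + 0.75×3 + 0.11×2) = 3.855

4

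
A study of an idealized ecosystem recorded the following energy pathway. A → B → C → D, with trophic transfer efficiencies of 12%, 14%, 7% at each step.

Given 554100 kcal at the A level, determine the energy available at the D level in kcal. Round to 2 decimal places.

651.62 kcal

B: 554100 × 0.12 = 66492 kcal
C: 66492 × 0.14 = 9308.88 kcal
D: 9308.88 × 0.07 = 651.6216 kcal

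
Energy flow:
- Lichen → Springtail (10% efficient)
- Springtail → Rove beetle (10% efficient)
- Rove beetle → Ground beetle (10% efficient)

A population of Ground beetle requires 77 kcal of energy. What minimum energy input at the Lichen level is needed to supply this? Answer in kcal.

Cumulative transfer efficiency: 0.1 × 0.1 × 0.1 = 0.001
Lichen energy = 77 / 0.001 = 77000 kcal

77000 kcal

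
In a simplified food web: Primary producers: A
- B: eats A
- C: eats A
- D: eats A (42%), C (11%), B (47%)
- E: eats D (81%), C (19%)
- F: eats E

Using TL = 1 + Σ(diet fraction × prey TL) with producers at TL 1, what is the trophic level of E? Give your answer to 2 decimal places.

B: 1 + 1 = 2
C: 1 + 1 = 2
D: 1 + (0.42×1 + 0.11×2 + 0.47×2) = 2.58
E: 1 + (0.81×2.58 + 0.19×2) = 3.4698
F: 1 + 3.4698 = 4.4698

3.47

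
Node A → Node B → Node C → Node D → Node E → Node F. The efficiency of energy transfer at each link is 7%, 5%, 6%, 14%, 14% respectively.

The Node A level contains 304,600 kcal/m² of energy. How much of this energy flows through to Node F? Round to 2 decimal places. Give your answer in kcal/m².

1.25 kcal/m²

Node B: 304600 × 0.07 = 21322 kcal/m²
Node C: 21322 × 0.05 = 1066.1 kcal/m²
Node D: 1066.1 × 0.06 = 63.966 kcal/m²
Node E: 63.966 × 0.14 = 8.95524 kcal/m²
Node F: 8.95524 × 0.14 = 1.2537336 kcal/m²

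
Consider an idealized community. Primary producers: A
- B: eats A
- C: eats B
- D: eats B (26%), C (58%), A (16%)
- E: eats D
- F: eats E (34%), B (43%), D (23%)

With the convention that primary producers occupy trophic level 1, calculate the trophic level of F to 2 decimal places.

B: 1 + 1 = 2
C: 1 + 2 = 3
D: 1 + (0.26×2 + 0.58×3 + 0.16×1) = 3.42
E: 1 + 3.42 = 4.42
F: 1 + (0.34×4.42 + 0.43×2 + 0.23×3.42) = 4.1494

4.15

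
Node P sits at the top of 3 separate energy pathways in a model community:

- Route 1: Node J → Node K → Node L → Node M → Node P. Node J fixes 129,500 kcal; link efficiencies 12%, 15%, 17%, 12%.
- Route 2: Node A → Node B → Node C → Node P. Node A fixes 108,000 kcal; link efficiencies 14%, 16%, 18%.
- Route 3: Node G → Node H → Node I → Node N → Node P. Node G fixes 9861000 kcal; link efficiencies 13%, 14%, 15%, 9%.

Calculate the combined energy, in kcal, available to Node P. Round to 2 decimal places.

2905.86 kcal

Route 1: 129500 × 0.12 × 0.15 × 0.17 × 0.12 = 47.5524 kcal
Route 2: 108000 × 0.14 × 0.16 × 0.18 = 435.456 kcal
Route 3: 9861000 × 0.13 × 0.14 × 0.15 × 0.09 = 2422.8477 kcal
Total at Node P: 47.5524 + 435.456 + 2422.8477 = 2905.8561 kcal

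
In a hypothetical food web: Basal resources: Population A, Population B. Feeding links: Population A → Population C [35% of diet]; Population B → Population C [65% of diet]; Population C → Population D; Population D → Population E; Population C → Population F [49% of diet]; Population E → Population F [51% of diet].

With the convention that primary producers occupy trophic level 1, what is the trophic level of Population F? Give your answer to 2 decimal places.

Population C: 1 + (0.35×1 + 0.65×1) = 2
Population D: 1 + 2 = 3
Population E: 1 + 3 = 4
Population F: 1 + (0.49×2 + 0.51×4) = 4.02

4.02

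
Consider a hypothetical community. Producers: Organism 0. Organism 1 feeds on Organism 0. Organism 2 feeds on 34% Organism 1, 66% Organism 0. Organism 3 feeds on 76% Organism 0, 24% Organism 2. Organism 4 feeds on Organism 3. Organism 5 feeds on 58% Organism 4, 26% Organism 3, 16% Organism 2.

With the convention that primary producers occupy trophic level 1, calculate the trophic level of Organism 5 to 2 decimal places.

Organism 1: 1 + 1 = 2
Organism 2: 1 + (0.34×2 + 0.66×1) = 2.34
Organism 3: 1 + (0.76×1 + 0.24×2.34) = 2.3216
Organism 4: 1 + 2.3216 = 3.3216
Organism 5: 1 + (0.58×3.3216 + 0.26×2.3216 + 0.16×2.34) = 3.904544

3.90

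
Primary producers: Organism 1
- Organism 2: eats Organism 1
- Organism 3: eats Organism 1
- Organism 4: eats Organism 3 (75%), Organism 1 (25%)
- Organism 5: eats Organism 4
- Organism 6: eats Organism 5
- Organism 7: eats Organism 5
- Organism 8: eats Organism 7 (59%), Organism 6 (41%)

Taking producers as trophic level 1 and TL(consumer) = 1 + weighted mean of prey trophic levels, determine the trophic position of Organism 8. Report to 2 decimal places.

Organism 2: 1 + 1 = 2
Organism 3: 1 + 1 = 2
Organism 4: 1 + (0.75×2 + 0.25×1) = 2.75
Organism 5: 1 + 2.75 = 3.75
Organism 6: 1 + 3.75 = 4.75
Organism 7: 1 + 3.75 = 4.75
Organism 8: 1 + (0.59×4.75 + 0.41×4.75) = 5.75

5.75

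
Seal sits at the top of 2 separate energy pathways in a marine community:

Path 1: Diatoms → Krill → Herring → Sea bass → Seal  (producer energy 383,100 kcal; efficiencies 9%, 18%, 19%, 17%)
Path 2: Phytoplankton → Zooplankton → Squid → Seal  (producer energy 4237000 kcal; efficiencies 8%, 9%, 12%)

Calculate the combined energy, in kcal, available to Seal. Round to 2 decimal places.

3861.23 kcal

Path 1: 383100 × 0.09 × 0.18 × 0.19 × 0.17 = 200.460906 kcal
Path 2: 4237000 × 0.08 × 0.09 × 0.12 = 3660.768 kcal
Total at Seal: 200.460906 + 3660.768 = 3861.228906 kcal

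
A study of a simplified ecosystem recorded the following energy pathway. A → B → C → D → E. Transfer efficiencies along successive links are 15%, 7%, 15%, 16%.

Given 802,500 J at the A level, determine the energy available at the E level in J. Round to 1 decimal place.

B: 802500 × 0.15 = 120375 J
C: 120375 × 0.07 = 8426.25 J
D: 8426.25 × 0.15 = 1263.9375 J
E: 1263.9375 × 0.16 = 202.23 J

202.2 J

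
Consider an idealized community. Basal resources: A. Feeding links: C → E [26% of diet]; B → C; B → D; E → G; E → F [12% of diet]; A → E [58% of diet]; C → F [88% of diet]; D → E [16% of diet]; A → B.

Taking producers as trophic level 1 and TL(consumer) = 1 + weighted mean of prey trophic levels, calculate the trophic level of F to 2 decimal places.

B: 1 + 1 = 2
C: 1 + 2 = 3
D: 1 + 2 = 3
E: 1 + (0.58×1 + 0.26×3 + 0.16×3) = 2.84
F: 1 + (0.88×3 + 0.12×2.84) = 3.9808
G: 1 + 2.84 = 3.84

3.98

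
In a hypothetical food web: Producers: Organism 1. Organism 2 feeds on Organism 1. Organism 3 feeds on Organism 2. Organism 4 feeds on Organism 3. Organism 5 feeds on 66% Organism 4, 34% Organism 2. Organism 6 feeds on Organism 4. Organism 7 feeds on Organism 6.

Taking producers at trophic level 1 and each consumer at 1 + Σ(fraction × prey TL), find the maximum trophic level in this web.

6

Organism 2: 1 + 1 = 2
Organism 3: 1 + 2 = 3
Organism 4: 1 + 3 = 4
Organism 5: 1 + (0.66×4 + 0.34×2) = 4.32
Organism 6: 1 + 4 = 5
Organism 7: 1 + 5 = 6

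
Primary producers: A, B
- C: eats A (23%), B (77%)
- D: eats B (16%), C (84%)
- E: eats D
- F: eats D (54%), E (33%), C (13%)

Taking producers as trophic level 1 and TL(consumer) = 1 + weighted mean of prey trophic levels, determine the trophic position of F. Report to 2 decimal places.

C: 1 + (0.23×1 + 0.77×1) = 2
D: 1 + (0.16×1 + 0.84×2) = 2.84
E: 1 + 2.84 = 3.84
F: 1 + (0.54×2.84 + 0.33×3.84 + 0.13×2) = 4.0608

4.06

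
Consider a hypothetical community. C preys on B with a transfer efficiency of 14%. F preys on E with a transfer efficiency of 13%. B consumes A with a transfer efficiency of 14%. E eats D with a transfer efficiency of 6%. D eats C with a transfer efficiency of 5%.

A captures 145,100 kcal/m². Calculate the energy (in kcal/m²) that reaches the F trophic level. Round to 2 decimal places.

B: 145100 × 0.14 = 20314 kcal/m²
C: 20314 × 0.14 = 2843.96 kcal/m²
D: 2843.96 × 0.05 = 142.198 kcal/m²
E: 142.198 × 0.06 = 8.53188 kcal/m²
F: 8.53188 × 0.13 = 1.1091444 kcal/m²

1.11 kcal/m²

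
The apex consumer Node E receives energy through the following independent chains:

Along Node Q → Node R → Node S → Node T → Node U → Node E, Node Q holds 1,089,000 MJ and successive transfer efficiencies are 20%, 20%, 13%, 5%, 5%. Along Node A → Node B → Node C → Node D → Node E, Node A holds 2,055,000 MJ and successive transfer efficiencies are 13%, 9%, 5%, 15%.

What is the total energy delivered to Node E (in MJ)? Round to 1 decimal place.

194.5 MJ

Via Node Q: 1089000 × 0.2 × 0.2 × 0.13 × 0.05 × 0.05 = 14.157 MJ
Via Node A: 2055000 × 0.13 × 0.09 × 0.05 × 0.15 = 180.32625 MJ
Total at Node E: 14.157 + 180.32625 = 194.48325 MJ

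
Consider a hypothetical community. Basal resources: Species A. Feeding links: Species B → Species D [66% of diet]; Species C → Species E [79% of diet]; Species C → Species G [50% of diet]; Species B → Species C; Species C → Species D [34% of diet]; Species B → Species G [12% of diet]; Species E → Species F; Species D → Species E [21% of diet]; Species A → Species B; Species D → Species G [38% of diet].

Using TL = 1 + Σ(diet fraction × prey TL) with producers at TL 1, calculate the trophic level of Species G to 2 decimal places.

4.01

Species B: 1 + 1 = 2
Species C: 1 + 2 = 3
Species D: 1 + (0.66×2 + 0.34×3) = 3.34
Species E: 1 + (0.79×3 + 0.21×3.34) = 4.0714
Species F: 1 + 4.0714 = 5.0714
Species G: 1 + (0.5×3 + 0.38×3.34 + 0.12×2) = 4.0092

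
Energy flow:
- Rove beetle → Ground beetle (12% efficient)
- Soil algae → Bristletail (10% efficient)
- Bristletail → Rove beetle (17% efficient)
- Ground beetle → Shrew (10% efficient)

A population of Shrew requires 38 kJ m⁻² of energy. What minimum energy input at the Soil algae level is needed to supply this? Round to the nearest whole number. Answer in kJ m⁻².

186275 kJ m⁻²

Cumulative transfer efficiency: 0.1 × 0.17 × 0.12 × 0.1 = 0.000204
Soil algae energy = 38 / 0.000204 = 186275 kJ m⁻²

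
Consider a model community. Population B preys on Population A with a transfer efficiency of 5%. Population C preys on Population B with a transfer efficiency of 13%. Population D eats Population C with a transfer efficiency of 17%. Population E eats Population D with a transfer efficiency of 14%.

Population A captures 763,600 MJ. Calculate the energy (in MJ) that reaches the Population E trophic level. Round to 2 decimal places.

Population B: 763600 × 0.05 = 38180 MJ
Population C: 38180 × 0.13 = 4963.4 MJ
Population D: 4963.4 × 0.17 = 843.778 MJ
Population E: 843.778 × 0.14 = 118.12892 MJ

118.13 MJ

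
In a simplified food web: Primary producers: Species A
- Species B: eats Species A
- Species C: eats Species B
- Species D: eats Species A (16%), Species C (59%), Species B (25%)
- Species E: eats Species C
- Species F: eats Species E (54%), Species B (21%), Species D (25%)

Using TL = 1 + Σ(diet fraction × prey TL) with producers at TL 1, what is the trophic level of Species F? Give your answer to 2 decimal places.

Species B: 1 + 1 = 2
Species C: 1 + 2 = 3
Species D: 1 + (0.16×1 + 0.59×3 + 0.25×2) = 3.43
Species E: 1 + 3 = 4
Species F: 1 + (0.54×4 + 0.21×2 + 0.25×3.43) = 4.4375

4.44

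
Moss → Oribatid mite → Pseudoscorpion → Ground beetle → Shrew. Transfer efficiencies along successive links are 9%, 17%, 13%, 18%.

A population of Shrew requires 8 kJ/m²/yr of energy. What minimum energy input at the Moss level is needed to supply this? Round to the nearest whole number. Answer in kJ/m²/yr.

22345 kJ/m²/yr

Cumulative transfer efficiency: 0.09 × 0.17 × 0.13 × 0.18 = 0.00035802
Moss energy = 8 / 0.00035802 = 22345 kJ/m²/yr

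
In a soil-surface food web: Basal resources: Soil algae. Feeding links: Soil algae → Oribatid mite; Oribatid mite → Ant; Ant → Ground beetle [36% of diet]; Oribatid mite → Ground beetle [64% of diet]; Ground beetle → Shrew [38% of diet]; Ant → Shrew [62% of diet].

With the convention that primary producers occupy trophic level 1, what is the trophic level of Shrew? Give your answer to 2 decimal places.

4.14

Oribatid mite: 1 + 1 = 2
Ant: 1 + 2 = 3
Ground beetle: 1 + (0.36×3 + 0.64×2) = 3.36
Shrew: 1 + (0.38×3.36 + 0.62×3) = 4.1368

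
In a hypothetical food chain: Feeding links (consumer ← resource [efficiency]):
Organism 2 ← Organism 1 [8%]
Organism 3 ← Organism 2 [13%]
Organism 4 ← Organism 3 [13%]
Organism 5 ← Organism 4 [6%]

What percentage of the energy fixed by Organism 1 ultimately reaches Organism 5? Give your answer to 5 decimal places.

Product of link efficiencies: 0.08 × 0.13 × 0.13 × 0.06 = 0.00008112
As a percentage: 0.00008112 × 100 = 0.00811%

0.00811%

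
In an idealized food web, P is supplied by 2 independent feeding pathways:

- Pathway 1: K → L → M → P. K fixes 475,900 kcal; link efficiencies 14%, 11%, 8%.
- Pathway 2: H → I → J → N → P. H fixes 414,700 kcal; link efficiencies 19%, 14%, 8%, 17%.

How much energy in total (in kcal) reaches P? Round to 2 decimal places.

736.33 kcal

Pathway 1: 475900 × 0.14 × 0.11 × 0.08 = 586.3088 kcal
Pathway 2: 414700 × 0.19 × 0.14 × 0.08 × 0.17 = 150.021872 kcal
Total at P: 586.3088 + 150.021872 = 736.330672 kcal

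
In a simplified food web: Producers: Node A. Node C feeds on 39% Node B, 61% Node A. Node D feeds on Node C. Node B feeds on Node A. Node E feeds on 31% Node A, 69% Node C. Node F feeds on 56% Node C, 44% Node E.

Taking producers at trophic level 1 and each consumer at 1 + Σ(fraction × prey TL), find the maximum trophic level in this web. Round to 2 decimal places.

3.64

Node B: 1 + 1 = 2
Node C: 1 + (0.39×2 + 0.61×1) = 2.39
Node D: 1 + 2.39 = 3.39
Node E: 1 + (0.31×1 + 0.69×2.39) = 2.9591
Node F: 1 + (0.56×2.39 + 0.44×2.9591) = 3.640404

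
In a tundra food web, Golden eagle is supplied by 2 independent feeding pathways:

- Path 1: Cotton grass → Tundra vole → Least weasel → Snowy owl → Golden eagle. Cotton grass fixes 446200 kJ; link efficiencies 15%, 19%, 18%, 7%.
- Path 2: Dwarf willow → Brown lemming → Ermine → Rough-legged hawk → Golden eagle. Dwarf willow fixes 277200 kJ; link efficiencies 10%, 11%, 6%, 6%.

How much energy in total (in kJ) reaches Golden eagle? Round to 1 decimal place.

171.2 kJ

Path 1: 446200 × 0.15 × 0.19 × 0.18 × 0.07 = 160.23042 kJ
Path 2: 277200 × 0.1 × 0.11 × 0.06 × 0.06 = 10.97712 kJ
Total at Golden eagle: 160.23042 + 10.97712 = 171.20754 kJ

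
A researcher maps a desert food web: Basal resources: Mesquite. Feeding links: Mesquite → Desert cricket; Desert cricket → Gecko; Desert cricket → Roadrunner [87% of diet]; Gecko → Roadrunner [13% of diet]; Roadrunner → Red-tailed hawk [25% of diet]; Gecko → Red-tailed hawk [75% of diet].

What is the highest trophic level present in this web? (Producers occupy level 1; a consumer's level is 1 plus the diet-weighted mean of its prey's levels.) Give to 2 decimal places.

Desert cricket: 1 + 1 = 2
Gecko: 1 + 2 = 3
Roadrunner: 1 + (0.87×2 + 0.13×3) = 3.13
Red-tailed hawk: 1 + (0.25×3.13 + 0.75×3) = 4.0325

4.03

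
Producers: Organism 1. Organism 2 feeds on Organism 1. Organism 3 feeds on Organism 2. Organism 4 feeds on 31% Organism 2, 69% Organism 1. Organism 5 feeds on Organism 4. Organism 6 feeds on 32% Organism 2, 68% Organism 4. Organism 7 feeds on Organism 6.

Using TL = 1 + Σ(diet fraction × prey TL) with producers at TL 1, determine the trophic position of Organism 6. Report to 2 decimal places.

3.21

Organism 2: 1 + 1 = 2
Organism 3: 1 + 2 = 3
Organism 4: 1 + (0.31×2 + 0.69×1) = 2.31
Organism 5: 1 + 2.31 = 3.31
Organism 6: 1 + (0.32×2 + 0.68×2.31) = 3.2108
Organism 7: 1 + 3.2108 = 4.2108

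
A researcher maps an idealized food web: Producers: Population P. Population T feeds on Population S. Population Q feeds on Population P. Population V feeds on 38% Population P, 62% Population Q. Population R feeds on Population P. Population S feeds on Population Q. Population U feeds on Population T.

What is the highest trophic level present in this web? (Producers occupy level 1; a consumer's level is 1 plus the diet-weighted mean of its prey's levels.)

Population Q: 1 + 1 = 2
Population R: 1 + 1 = 2
Population S: 1 + 2 = 3
Population T: 1 + 3 = 4
Population U: 1 + 4 = 5
Population V: 1 + (0.38×1 + 0.62×2) = 2.62

5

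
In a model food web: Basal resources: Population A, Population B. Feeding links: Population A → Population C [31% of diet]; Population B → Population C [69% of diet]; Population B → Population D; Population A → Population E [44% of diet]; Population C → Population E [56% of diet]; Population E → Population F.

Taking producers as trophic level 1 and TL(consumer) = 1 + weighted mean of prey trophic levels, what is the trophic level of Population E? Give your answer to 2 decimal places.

Population C: 1 + (0.31×1 + 0.69×1) = 2
Population D: 1 + 1 = 2
Population E: 1 + (0.44×1 + 0.56×2) = 2.56
Population F: 1 + 2.56 = 3.56

2.56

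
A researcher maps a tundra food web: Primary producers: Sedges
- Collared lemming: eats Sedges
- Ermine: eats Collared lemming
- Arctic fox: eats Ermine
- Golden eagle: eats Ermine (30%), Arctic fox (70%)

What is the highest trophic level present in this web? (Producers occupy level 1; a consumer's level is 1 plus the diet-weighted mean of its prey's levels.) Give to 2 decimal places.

Collared lemming: 1 + 1 = 2
Ermine: 1 + 2 = 3
Arctic fox: 1 + 3 = 4
Golden eagle: 1 + (0.3×3 + 0.7×4) = 4.7

4.70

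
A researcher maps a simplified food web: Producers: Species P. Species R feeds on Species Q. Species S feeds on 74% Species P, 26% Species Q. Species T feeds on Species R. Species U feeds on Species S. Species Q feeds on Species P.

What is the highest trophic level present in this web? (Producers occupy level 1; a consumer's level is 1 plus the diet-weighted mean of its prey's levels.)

Species Q: 1 + 1 = 2
Species R: 1 + 2 = 3
Species S: 1 + (0.74×1 + 0.26×2) = 2.26
Species T: 1 + 3 = 4
Species U: 1 + 2.26 = 3.26

4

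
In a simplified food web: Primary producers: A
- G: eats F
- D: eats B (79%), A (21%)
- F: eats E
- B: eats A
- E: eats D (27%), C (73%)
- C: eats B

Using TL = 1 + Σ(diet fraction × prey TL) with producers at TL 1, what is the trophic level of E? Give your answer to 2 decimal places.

3.94

B: 1 + 1 = 2
C: 1 + 2 = 3
D: 1 + (0.79×2 + 0.21×1) = 2.79
E: 1 + (0.27×2.79 + 0.73×3) = 3.9433
F: 1 + 3.9433 = 4.9433
G: 1 + 4.9433 = 5.9433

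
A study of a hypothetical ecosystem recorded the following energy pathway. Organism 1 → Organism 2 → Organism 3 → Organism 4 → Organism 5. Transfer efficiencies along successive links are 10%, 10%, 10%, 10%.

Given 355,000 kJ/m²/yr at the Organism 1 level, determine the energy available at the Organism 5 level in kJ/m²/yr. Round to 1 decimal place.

35.5 kJ/m²/yr

Organism 2: 355000 × 0.1 = 35500 kJ/m²/yr
Organism 3: 35500 × 0.1 = 3550 kJ/m²/yr
Organism 4: 3550 × 0.1 = 355 kJ/m²/yr
Organism 5: 355 × 0.1 = 35.5 kJ/m²/yr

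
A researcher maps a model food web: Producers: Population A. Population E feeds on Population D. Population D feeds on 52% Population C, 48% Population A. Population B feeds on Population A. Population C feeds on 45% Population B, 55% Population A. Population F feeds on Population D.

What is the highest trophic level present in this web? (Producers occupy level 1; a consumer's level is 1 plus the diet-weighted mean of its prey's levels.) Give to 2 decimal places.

Population B: 1 + 1 = 2
Population C: 1 + (0.45×2 + 0.55×1) = 2.45
Population D: 1 + (0.52×2.45 + 0.48×1) = 2.754
Population E: 1 + 2.754 = 3.754
Population F: 1 + 2.754 = 3.754

3.75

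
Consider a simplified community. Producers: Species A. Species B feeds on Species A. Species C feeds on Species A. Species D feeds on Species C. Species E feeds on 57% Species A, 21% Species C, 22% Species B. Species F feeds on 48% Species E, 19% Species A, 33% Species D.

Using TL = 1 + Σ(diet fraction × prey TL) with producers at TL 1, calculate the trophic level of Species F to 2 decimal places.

3.35

Species B: 1 + 1 = 2
Species C: 1 + 1 = 2
Species D: 1 + 2 = 3
Species E: 1 + (0.57×1 + 0.21×2 + 0.22×2) = 2.43
Species F: 1 + (0.48×2.43 + 0.19×1 + 0.33×3) = 3.3464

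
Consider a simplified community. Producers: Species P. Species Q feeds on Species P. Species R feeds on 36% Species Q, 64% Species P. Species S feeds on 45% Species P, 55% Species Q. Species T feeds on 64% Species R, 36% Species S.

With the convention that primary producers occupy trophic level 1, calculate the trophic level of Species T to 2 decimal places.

Species Q: 1 + 1 = 2
Species R: 1 + (0.36×2 + 0.64×1) = 2.36
Species S: 1 + (0.45×1 + 0.55×2) = 2.55
Species T: 1 + (0.64×2.36 + 0.36×2.55) = 3.4284

3.43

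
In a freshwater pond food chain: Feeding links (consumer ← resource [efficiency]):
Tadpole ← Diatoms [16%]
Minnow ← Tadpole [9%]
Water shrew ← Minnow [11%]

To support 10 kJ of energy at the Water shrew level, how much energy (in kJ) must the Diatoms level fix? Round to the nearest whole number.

Cumulative transfer efficiency: 0.16 × 0.09 × 0.11 = 0.001584
Diatoms energy = 10 / 0.001584 = 6313 kJ

6313 kJ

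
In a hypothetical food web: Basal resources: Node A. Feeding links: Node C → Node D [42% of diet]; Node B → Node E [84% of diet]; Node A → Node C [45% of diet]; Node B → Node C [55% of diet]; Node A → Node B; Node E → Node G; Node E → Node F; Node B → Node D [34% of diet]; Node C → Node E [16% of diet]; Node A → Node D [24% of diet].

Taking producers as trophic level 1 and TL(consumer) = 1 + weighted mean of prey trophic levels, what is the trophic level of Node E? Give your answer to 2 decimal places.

3.09

Node B: 1 + 1 = 2
Node C: 1 + (0.45×1 + 0.55×2) = 2.55
Node D: 1 + (0.42×2.55 + 0.24×1 + 0.34×2) = 2.991
Node E: 1 + (0.16×2.55 + 0.84×2) = 3.088
Node F: 1 + 3.088 = 4.088
Node G: 1 + 3.088 = 4.088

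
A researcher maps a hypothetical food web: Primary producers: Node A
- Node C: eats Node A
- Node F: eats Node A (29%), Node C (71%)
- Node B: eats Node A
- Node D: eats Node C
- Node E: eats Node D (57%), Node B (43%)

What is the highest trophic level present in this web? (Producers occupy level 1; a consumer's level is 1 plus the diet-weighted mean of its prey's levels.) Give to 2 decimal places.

3.57

Node B: 1 + 1 = 2
Node C: 1 + 1 = 2
Node D: 1 + 2 = 3
Node E: 1 + (0.57×3 + 0.43×2) = 3.57
Node F: 1 + (0.29×1 + 0.71×2) = 2.71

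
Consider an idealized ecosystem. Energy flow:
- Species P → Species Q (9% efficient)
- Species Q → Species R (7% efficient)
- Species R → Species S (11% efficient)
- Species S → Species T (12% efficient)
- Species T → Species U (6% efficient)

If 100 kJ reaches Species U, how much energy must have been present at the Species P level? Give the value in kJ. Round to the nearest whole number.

Cumulative transfer efficiency: 0.09 × 0.07 × 0.11 × 0.12 × 0.06 = 0.0000049896
Species P energy = 100 / 0.0000049896 = 20041687 kJ

20041687 kJ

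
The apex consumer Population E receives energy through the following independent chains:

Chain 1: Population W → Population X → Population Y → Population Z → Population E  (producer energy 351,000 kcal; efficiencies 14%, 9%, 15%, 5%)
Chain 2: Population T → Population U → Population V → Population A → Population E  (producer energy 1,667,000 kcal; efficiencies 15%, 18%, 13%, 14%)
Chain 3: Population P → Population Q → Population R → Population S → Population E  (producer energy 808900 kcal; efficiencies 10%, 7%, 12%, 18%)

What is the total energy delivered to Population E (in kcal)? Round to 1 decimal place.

Chain 1: 351000 × 0.14 × 0.09 × 0.15 × 0.05 = 33.1695 kcal
Chain 2: 1667000 × 0.15 × 0.18 × 0.13 × 0.14 = 819.1638 kcal
Chain 3: 808900 × 0.1 × 0.07 × 0.12 × 0.18 = 122.30568 kcal
Total at Population E: 33.1695 + 819.1638 + 122.30568 = 974.63898 kcal

974.6 kcal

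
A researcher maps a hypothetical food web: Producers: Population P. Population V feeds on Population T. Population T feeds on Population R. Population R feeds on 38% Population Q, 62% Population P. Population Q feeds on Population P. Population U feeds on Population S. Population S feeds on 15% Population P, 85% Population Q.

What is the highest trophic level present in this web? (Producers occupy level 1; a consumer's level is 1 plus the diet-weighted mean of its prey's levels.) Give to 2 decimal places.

Population Q: 1 + 1 = 2
Population R: 1 + (0.38×2 + 0.62×1) = 2.38
Population S: 1 + (0.15×1 + 0.85×2) = 2.85
Population T: 1 + 2.38 = 3.38
Population U: 1 + 2.85 = 3.85
Population V: 1 + 3.38 = 4.38

4.38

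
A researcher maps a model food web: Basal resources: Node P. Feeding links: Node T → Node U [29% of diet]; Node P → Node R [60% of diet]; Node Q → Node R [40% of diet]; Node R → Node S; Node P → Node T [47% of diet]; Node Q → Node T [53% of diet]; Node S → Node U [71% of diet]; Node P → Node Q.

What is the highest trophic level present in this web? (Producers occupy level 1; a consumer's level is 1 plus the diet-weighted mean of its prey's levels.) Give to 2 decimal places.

Node Q: 1 + 1 = 2
Node R: 1 + (0.6×1 + 0.4×2) = 2.4
Node S: 1 + 2.4 = 3.4
Node T: 1 + (0.47×1 + 0.53×2) = 2.53
Node U: 1 + (0.29×2.53 + 0.71×3.4) = 4.1477

4.15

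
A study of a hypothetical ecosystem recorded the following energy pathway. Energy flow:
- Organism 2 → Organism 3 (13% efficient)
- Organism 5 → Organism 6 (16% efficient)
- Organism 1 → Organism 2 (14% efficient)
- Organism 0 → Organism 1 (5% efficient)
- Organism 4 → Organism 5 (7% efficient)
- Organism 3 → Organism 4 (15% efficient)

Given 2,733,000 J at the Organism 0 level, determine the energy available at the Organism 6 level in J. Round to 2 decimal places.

Organism 1: 2733000 × 0.05 = 136650 J
Organism 2: 136650 × 0.14 = 19131 J
Organism 3: 19131 × 0.13 = 2487.03 J
Organism 4: 2487.03 × 0.15 = 373.0545 J
Organism 5: 373.0545 × 0.07 = 26.113815 J
Organism 6: 26.113815 × 0.16 = 4.1782104 J

4.18 J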